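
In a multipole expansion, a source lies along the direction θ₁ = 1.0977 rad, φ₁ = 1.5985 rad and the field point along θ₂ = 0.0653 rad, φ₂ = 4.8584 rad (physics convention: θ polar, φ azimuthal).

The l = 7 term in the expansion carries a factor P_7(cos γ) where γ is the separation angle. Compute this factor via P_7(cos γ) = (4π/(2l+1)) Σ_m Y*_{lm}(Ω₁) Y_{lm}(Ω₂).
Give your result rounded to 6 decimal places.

Addition theorem: P_7(cos γ) = (4π/15) Σ_m Y*_{lm}(Ω₁) Y_{lm}(Ω₂), m = −7…7:
  m=-7: Y*=0.04268 - 0.21730j  Y=-0.00000 - 0.00000j  product -0.00000 + 0.00000j
  m=-6: Y*=-0.41829 - 0.07018j  Y=-0.00000 + 0.00000j  product 0.00000 - 0.00000j
  m=-5: Y*=-0.04811 + 0.34509j  Y=0.00000 + 0.00000j  product -0.00000 + 0.00000j
  m=-4: Y*=-0.06282 - 0.00699j  Y=0.00011 - 0.00007j  product -0.00001 + 0.00000j
  m=-3: Y*=-0.02940 + 0.35296j  Y=-0.00103 - 0.00220j  product 0.00081 - 0.00030j
  m=-2: Y*=0.09440 + 0.00524j  Y=-0.03008 + 0.00904j  product -0.00289 + 0.00070j
  m=-1: Y*=-0.00871 + 0.31435j  Y=0.03770 + 0.25639j  product -0.08092 + 0.00962j
  m=+0: Y*=0.13586 + 0.00000j  Y=1.02828 + 0.00000j  product 0.13970 + 0.00000j
  m=+1: Y*=0.00871 + 0.31435j  Y=-0.03770 + 0.25639j  product -0.08092 - 0.00962j
  m=+2: Y*=0.09440 - 0.00524j  Y=-0.03008 - 0.00904j  product -0.00289 - 0.00070j
  m=+3: Y*=0.02940 + 0.35296j  Y=0.00103 - 0.00220j  product 0.00081 + 0.00030j
  m=+4: Y*=-0.06282 + 0.00699j  Y=0.00011 + 0.00007j  product -0.00001 - 0.00000j
  m=+5: Y*=0.04811 + 0.34509j  Y=-0.00000 + 0.00000j  product -0.00000 - 0.00000j
  m=+6: Y*=-0.41829 + 0.07018j  Y=-0.00000 - 0.00000j  product 0.00000 + 0.00000j
  m=+7: Y*=-0.04268 - 0.21730j  Y=0.00000 - 0.00000j  product -0.00000 - 0.00000j
Accumulated sum -0.02632 - 0.00000j; after 4π/(2l+1) scaling, -0.02205 - 0.00000j ⇒ P_7 = -0.022053

-0.022053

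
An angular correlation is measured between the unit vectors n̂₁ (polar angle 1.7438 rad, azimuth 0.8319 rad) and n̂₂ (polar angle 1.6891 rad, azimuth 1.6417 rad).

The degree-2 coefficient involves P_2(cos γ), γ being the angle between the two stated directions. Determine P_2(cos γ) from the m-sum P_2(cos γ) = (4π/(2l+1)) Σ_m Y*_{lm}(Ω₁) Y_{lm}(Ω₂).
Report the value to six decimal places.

Addition theorem: P_2(cos γ) = (4π/5) Σ_m Y*_{lm}(Ω₁) Y_{lm}(Ω₂), m = −2…2:
  [-2]  conj(Y_{2,-2})(Ω₁) = (-0.034810, 0.373208) ; Y_{2,-2}(Ω₂) = (-0.377070, 0.053833) ; Δ = (-0.006965, -0.142599)
  [-1]  conj(Y_{2,-1})(Ω₁) = (-0.088227, -0.096839) ; Y_{2,-1}(Ω₂) = (0.006415, 0.090317) ; Δ = (0.008180, -0.008590)
  [+0]  conj(Y_{2,0})(Ω₁) = (-0.287354, -0.000000) ; Y_{2,0}(Ω₂) = (-0.302211, 0.000000) ; Δ = (0.086841, 0.000000)
  [+1]  conj(Y_{2,1})(Ω₁) = (0.088227, -0.096839) ; Y_{2,1}(Ω₂) = (-0.006415, 0.090317) ; Δ = (0.008180, 0.008590)
  [+2]  conj(Y_{2,2})(Ω₁) = (-0.034810, -0.373208) ; Y_{2,2}(Ω₂) = (-0.377070, -0.053833) ; Δ = (-0.006965, 0.142599)
Accumulated sum (0.089272, 0.000000); after 4π/(2l+1) scaling, (0.224365, 0.000000) ⇒ P_2 = 0.224365

0.224365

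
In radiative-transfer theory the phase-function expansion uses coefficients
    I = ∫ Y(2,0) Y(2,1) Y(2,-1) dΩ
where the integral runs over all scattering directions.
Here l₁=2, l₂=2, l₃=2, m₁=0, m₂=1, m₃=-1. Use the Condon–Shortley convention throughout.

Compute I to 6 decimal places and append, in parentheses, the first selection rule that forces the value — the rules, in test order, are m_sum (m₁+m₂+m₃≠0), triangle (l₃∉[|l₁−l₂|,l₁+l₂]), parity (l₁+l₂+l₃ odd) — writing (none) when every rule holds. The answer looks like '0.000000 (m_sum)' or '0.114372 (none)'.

Checks pass: Σm=0; 6 even; l₃=2∈[0,4].
(2·2+1)(2·2+1)(2·2+1) = 125
Δ: 2! 2! 2! / 7! → 1/630
sum: t=0:+1/8 t=1:−1/1 t=2:+1/8 = -3/4
3j²(2 2 2; 0 0 0) = Δ·Π!·Σ² = 2/35  (sign -1)
sum: t=1:−1/2 t=2:+1/4 = -1/4
3j²(2 2 2; 0 1 -1) = Δ·Π!·Σ² = 1/70  (sign +1)
combine: 4πI² = 125·2/35·1/70 = 5/49
take √, sign -1: I = -0.09011188
No selection rule forces the value: the integral is nonzero (none).

-0.090112 (none)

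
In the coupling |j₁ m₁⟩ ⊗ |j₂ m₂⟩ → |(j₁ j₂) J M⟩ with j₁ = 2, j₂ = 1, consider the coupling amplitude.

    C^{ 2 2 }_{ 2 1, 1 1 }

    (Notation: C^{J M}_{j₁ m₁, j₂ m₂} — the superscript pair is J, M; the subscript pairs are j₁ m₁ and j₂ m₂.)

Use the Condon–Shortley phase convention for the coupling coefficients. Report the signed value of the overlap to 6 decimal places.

√[5·1!3!1!/6! · 3!1!2!0!4!0!] = √(12)
  +(−1)^1/∏(1,0,0,1,3,0)! = -1/6  (running -1/6)
⟨..|..⟩ = √(12)·(-1/6) = -0.577350

-0.577350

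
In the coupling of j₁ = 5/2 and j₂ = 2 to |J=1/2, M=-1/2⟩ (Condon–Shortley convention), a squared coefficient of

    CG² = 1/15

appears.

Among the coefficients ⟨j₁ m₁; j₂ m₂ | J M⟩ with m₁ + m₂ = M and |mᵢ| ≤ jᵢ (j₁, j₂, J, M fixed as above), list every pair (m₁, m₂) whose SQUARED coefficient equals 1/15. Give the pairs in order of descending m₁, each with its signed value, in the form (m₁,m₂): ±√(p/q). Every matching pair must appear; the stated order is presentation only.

Admissible pairs with m₁+m₂ = M = -1/2: (-5/2,2), (-3/2,1), (-1/2,0), (1/2,-1), (3/2,-2)
  (m₁,m₂)=(3/2,-2): CG² = 1/15, CG = +√(1/15)   ← matches the target
  (m₁,m₂)=(1/2,-1): CG² = 2/15, CG = −√(2/15)
  (m₁,m₂)=(-1/2,0): CG² = 1/5, CG = +√(1/5)
  (m₁,m₂)=(-3/2,1): CG² = 4/15, CG = −√(4/15)
  (m₁,m₂)=(-5/2,2): CG² = 1/3, CG = +√(1/3)
Pairs with CG² = 1/15: (3/2,-2): +√(1/15)

(3/2,-2): +√(1/15)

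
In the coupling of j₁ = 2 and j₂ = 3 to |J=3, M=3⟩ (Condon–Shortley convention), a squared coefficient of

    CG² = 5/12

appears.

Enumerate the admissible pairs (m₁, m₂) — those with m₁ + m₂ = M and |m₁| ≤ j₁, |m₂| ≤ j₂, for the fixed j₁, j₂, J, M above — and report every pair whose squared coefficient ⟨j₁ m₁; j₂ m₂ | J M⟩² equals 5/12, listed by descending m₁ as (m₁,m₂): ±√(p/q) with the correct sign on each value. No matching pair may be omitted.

Admissible pairs with m₁+m₂ = M = 3: (0,3), (1,2), (2,1)
  (m₁,m₂)=(2,1): CG² = 1/6, CG = +√(1/6)
  (m₁,m₂)=(1,2): CG² = 5/12, CG = −√(5/12)   ← matches the target
  (m₁,m₂)=(0,3): CG² = 5/12, CG = +√(5/12)   ← matches the target
Pairs with CG² = 5/12: (1,2): −√(5/12); (0,3): +√(5/12)

(1,2): −√(5/12); (0,3): +√(5/12)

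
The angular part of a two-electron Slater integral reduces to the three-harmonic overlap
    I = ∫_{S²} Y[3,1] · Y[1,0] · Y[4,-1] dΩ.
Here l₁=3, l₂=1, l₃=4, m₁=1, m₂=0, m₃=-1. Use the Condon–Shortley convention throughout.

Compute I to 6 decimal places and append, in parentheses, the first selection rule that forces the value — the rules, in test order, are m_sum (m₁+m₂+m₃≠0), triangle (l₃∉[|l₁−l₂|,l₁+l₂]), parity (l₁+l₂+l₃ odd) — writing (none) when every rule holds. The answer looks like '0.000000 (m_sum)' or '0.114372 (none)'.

-0.238414 (none)

m-sum 0 ✓  L=8 even ✓  2≤4≤4 ✓
Π(2lᵢ+1) = 7×3×9 = 189
triangle coeff Δ(3,1,4) = 1/252
Σ_t [0,0]: t=0:+1/36 = 1/36
(3j)²=4/63 [(3 1 4; 0 0 0)], sign=+1
Σ_t [0,0]: t=0:+1/48 = 1/48
(3j)²=5/84 [(3 1 4; 1 0 -1)], sign=-1
⇒ 4πI² = 5/7
I = (-1)√(5/7/(4π)) = -0.23841361
No selection rule forces the value: the integral is nonzero (none).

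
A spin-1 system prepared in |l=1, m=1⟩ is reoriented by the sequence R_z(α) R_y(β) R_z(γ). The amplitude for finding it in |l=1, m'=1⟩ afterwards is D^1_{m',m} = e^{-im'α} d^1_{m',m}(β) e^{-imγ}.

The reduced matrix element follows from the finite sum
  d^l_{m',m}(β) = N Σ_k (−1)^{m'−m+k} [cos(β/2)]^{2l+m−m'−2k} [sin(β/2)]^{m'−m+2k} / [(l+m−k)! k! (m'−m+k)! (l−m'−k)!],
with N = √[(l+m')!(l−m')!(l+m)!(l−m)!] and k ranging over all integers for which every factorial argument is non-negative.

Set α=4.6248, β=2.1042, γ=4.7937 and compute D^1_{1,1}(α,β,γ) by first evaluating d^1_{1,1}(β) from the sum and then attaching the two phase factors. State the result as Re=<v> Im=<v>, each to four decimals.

Split into d^1_{1,1}(β=2.1042) × two z-phases.
c=cos(2.104200/2)=0.495748, s=sin(2.104200/2)=0.868466; N=√[2·1·2·1]=2.000000
k∈{0} keeps every argument non-negative
  k=0: (−1)^0·2.0000/(2)·0.4957^2·0.8685^0 = +0.245766
d^1_{1,1}(2.1042) = +0.245766
Phases: e^{-i·(1)·4.6248}=-0.087477+0.996167i, e^{-i·(1)·4.7937}=+0.081221+0.996696i ⇒ D=-0.245762-0.001543i

Re=-0.2458 Im=-0.0015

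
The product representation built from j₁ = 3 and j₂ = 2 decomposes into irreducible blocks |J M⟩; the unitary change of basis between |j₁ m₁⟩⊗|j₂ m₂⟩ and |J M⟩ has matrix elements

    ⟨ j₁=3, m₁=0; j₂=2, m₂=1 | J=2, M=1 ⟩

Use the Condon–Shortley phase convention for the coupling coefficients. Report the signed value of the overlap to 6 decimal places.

√[5·3!3!1!/8! · 3!3!3!1!3!1!] = √(81/14)
  +(−1)^2/∏(2,1,1,1,2,0)! = 1/4  (running 1/4)
  +(−1)^3/∏(3,0,0,0,3,1)! = -1/36  (running 2/9)
⟨..|..⟩ = √(81/14)·(2/9) = +0.534522

+0.534522  (= +√(2/7))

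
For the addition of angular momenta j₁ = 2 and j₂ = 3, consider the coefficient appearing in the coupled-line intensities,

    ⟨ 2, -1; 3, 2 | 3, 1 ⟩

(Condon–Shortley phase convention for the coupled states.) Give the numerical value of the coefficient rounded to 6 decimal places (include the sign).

√[7·2!2!4!/9! · 1!3!5!1!4!2!] = √(64)
  +(−1)^1/∏(1,1,2,4,0,0)! = -1/48  (running -1/48)
  +(−1)^2/∏(2,0,1,3,1,1)! = 1/12  (running 1/16)
⟨..|..⟩ = √(64)·(1/16) = +0.500000

+√(1/4) ≈ +0.500000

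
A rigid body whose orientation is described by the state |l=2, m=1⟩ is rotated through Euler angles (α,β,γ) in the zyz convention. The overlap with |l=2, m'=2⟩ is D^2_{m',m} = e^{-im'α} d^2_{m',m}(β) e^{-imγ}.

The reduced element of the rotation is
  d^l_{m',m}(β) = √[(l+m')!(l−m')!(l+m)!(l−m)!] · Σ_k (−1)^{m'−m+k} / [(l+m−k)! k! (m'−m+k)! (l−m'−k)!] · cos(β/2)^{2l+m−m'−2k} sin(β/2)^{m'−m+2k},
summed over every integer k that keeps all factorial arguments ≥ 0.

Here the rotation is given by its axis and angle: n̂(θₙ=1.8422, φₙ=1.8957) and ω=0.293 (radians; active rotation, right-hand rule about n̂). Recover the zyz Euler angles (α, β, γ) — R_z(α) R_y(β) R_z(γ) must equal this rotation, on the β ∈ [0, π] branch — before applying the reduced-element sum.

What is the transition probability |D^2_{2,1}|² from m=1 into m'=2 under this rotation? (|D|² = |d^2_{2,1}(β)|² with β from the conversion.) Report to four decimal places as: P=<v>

Axis–angle → zyz. n̂ = (sinθₙcosφₙ, sinθₙsinφₙ, cosθₙ) = (-0.307533, +0.912992, -0.268084), ω = 0.2930.
R = I cosω + sinω [n̂]ₓ + (1−cosω) n̂n̂ᵀ gives
  R = [+0.961412, +0.065463, +0.267209; -0.089396, +0.992906, +0.078392; -0.260182, -0.099255, +0.960445]
β = atan2(√(R₁₃²+R₂₃²), R₃₃) = 0.282202; α = atan2(R₂₃, R₁₃) mod 2π = 0.285367; γ = atan2(R₃₂, −R₃₁) mod 2π = 5.918745
D^2_{2,1}(0.2854,0.2822,5.9187) = e^{-i·2·0.2854}·d^2_{2,1}(0.2822)·e^{-i·1·5.9187}. Compute d first:
With c≡cos(β/2)=0.990062 and s≡sin(β/2)=0.140633, N=[24·1·6·1]^{1/2}=12.000000
k: max(0,(1)−(2))=0 … min(2+(1),2−(2))=0
  k=0: (−1)^1·12.0000/(6)·0.9901^3·0.1406^1 = -0.272963
d^2_{2,1}(0.2822) = -0.272963
|D^2_{2,1}|² = |d^2_{2,1}(β)|² = (-0.272963)² = 0.074509 (the z-rotation phases have unit modulus)

P=0.0745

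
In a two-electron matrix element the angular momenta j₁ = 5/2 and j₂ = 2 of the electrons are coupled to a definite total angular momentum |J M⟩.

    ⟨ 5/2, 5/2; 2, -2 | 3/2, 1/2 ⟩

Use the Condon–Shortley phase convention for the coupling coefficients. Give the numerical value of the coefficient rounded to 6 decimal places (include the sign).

+√(8/21) ≈ +0.617213

j₁+j₂−J=3  J+j₁−j₂=2  J−j₁+j₂=1  j₁+j₂+J+1=7
(j₁±m₁, j₂±m₂, J±M) = (5,0,0,4,2,1)
P² = 384/7
sum k=0..0:
  [0] +1/12 = 1/12
S = 1/12
C² = P²·S² = 8/21 ; C = +0.617213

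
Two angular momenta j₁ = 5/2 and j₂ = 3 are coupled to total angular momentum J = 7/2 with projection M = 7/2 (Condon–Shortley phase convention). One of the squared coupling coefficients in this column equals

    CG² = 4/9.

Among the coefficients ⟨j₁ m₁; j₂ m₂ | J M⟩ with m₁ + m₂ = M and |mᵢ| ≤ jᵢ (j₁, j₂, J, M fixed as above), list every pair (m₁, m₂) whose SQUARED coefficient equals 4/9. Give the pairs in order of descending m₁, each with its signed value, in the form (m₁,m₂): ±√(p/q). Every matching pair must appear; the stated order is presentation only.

(3/2,2): −√(4/9)

Admissible pairs with m₁+m₂ = M = 7/2: (1/2,3), (3/2,2), (5/2,1)
  (m₁,m₂)=(5/2,1): CG² = 2/9, CG = +√(2/9)
  (m₁,m₂)=(3/2,2): CG² = 4/9, CG = −√(4/9)   ← matches the target
  (m₁,m₂)=(1/2,3): CG² = 1/3, CG = +√(1/3)
Pairs with CG² = 4/9: (3/2,2): −√(4/9)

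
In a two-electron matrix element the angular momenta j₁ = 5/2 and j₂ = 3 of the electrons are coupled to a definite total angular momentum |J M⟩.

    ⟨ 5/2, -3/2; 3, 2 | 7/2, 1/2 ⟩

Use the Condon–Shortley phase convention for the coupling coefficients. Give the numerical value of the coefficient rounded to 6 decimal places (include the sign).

triangle: 2!*3!*4!/10! = 288/3628800
(j±m)!: 1!*4!*5!*1!*4!*3! = 414720
prefactor² = (2J+1)*Δ*N² = 9216/35
  k=1: −1/(1!*1!*3!*4!*0!*0!) = -1/144
  k=2: +1/(2!*0!*2!*3!*1!*1!) = 1/24
Σ = 5/144  ⇒  CG² = 9216/35*(5/144)² = 20/63
CG = +√(20/63) = +0.563436

+0.563436  (= +√(20/63))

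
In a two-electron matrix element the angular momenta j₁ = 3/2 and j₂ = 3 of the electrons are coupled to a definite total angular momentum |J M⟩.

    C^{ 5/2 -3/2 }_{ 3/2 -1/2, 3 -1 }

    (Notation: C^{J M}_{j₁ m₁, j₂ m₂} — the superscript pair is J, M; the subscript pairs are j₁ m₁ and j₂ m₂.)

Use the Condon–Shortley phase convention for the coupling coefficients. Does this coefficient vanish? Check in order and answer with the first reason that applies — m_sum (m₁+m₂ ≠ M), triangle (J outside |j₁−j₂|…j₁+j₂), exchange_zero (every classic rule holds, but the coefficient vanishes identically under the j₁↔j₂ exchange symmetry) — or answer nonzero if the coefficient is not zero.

nonzero

m-sum: m₁+m₂ = -1/2+(-1) = -3/2, M = -3/2  ✓
triangle: |j₁−j₂| = 3/2 ≤ J = 5/2 ≤ j₁+j₂ = 9/2  ✓
exchange: j₁≠j₂ or m₁≠m₂ — the exchange symmetry imposes no constraint here
value check: CG = −√(7/20) = -0.591608 ≠ 0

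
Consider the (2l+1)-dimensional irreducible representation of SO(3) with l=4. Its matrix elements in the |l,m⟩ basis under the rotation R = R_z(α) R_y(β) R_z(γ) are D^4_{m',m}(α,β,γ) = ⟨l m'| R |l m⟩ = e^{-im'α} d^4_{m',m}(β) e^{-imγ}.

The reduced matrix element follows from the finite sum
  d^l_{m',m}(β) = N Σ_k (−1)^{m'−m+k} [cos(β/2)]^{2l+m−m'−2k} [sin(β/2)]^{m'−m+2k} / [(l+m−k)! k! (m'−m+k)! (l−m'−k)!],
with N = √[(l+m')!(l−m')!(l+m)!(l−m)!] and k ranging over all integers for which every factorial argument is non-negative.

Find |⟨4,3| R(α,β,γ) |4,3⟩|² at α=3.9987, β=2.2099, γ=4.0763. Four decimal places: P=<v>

First d^4_{3,3}(β=2.2099), then the phase factors e^{-i(3)α} and e^{-i(3)γ}:
Half-angle: c=0.449179, s=0.893442. N=√(5040·1·5040·1)=5040.000000
The bounds max(0,m−m')=0 and min(l+m,l−m')=1 give 2 terms
  k=0: (−1)^0·5040.0000/(5040)·0.4492^8·0.8934^0 = +0.001657
  k=1: (−1)^1·5040.0000/(720)·0.4492^6·0.8934^2 = -0.045893
d^4_{3,3}(2.2099) = +0.001657 -0.045893 = -0.044236
|D^4_{3,3}|² = |d^4_{3,3}(β)|² = (-0.044236)² = 0.001957 (the z-rotation phases have unit modulus)

P=0.0020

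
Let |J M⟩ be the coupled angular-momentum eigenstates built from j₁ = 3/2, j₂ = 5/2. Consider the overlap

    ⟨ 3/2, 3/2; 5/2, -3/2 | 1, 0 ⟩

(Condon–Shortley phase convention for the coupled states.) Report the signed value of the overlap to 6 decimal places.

triangle: 3!·0!·2!/6! = 12/720
(j±m)!: 3!·0!·1!·4!·1!·1! = 144
prefactor² = (2J+1)·Δ·N² = 36/5
  k=0: +1/(0!·3!·0!·1!·0!·1!) = 1/6
Σ = 1/6  ⇒  CG² = 36/5·(1/6)² = 1/5
CG = +√(1/5) = +0.447214

+√(1/5) ≈ +0.447214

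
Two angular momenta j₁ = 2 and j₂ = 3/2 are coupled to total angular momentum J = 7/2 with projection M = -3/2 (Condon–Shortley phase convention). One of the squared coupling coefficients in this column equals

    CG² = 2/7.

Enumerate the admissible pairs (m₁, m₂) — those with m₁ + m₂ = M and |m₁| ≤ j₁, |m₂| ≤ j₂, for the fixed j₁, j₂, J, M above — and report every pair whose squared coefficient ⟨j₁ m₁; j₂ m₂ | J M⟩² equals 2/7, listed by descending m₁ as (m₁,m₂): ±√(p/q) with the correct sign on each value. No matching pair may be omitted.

(0,-3/2): +√(2/7)

Admissible pairs with m₁+m₂ = M = -3/2: (-2,1/2), (-1,-1/2), (0,-3/2)
  (m₁,m₂)=(0,-3/2): CG² = 2/7, CG = +√(2/7)   ← matches the target
  (m₁,m₂)=(-1,-1/2): CG² = 4/7, CG = +√(4/7)
  (m₁,m₂)=(-2,1/2): CG² = 1/7, CG = +√(1/7)
Pairs with CG² = 2/7: (0,-3/2): +√(2/7)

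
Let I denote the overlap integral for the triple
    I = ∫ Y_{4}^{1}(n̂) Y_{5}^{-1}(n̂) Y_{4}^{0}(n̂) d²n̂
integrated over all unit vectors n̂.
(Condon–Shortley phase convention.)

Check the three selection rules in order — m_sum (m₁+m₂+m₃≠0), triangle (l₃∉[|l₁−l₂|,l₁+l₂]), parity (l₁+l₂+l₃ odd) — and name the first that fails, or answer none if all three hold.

parity

azimuthal sum: 1 − 1 + 0 = 0  ✓
1 ≤ 4 ≤ 9 (triangle on l)  ✓
L = 4 + 5 + 4 = 13 (odd)  ✗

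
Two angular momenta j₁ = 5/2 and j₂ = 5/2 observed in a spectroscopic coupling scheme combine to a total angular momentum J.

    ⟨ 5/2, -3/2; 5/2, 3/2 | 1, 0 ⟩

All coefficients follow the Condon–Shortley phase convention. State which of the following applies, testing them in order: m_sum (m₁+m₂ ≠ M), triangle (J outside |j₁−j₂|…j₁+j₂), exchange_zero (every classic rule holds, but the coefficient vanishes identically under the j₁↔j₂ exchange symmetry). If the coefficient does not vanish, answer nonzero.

nonzero

m-sum: m₁+m₂ = -3/2+3/2 = 0, M = 0  ✓
triangle: |j₁−j₂| = 0 ≤ J = 1 ≤ j₁+j₂ = 5  ✓
exchange: j₁≠j₂ or m₁≠m₂ — the exchange symmetry imposes no constraint here
value check: CG = −√(9/70) = -0.358569 ≠ 0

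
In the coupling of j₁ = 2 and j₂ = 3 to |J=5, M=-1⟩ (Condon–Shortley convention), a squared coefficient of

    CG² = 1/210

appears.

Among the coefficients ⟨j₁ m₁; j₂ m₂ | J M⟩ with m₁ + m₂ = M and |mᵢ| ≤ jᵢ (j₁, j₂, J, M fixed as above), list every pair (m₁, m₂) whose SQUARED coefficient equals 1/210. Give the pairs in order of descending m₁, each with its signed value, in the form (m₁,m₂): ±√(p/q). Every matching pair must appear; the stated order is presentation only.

(2,-3): +√(1/210)

Admissible pairs with m₁+m₂ = M = -1: (-2,1), (-1,0), (0,-1), (1,-2), (2,-3)
  (m₁,m₂)=(2,-3): CG² = 1/210, CG = +√(1/210)   ← matches the target
  (m₁,m₂)=(1,-2): CG² = 4/35, CG = +√(4/35)
  (m₁,m₂)=(0,-1): CG² = 3/7, CG = +√(3/7)
  (m₁,m₂)=(-1,0): CG² = 8/21, CG = +√(8/21)
  (m₁,m₂)=(-2,1): CG² = 1/14, CG = +√(1/14)
Pairs with CG² = 1/210: (2,-3): +√(1/210)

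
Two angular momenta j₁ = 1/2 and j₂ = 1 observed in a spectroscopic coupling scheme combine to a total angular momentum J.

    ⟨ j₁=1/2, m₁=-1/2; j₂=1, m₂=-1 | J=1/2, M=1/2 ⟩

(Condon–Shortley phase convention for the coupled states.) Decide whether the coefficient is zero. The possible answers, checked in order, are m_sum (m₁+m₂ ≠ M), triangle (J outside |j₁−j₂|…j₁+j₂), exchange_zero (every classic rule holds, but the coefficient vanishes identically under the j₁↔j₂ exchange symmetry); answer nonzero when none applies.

m_sum

m-sum: m₁+m₂ = -1/2+(-1) = -3/2, M = 1/2  ✗ ⇒ coefficient is 0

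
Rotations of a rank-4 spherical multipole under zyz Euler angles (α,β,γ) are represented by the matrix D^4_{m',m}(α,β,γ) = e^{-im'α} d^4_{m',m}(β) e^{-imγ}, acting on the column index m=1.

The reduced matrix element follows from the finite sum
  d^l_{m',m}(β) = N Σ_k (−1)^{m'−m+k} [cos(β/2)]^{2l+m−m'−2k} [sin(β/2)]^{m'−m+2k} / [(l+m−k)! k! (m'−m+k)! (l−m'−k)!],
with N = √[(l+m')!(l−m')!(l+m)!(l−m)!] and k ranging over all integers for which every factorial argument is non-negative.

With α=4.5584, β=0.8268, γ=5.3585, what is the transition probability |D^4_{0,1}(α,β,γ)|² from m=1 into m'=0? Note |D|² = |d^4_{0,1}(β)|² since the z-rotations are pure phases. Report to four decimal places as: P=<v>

D^4_{0,1}(4.5584,0.8268,5.3585) = e^{-i·0·4.5584}·d^4_{0,1}(0.8268)·e^{-i·1·5.3585}. Compute d first:
With c≡cos(β/2)=0.915760 and s≡sin(β/2)=0.401725, N=[24·24·120·6]^{1/2}=643.987578
k∈{1,2,3,4} keeps every argument non-negative
  k=1: (−1)^0·643.9876/(144)·0.9158^7·0.4017^1 = +0.970324
  k=2: (−1)^1·643.9876/(24)·0.9158^5·0.4017^3 = -1.120373
  k=3: (−1)^2·643.9876/(24)·0.9158^3·0.4017^5 = +0.215604
  k=4: (−1)^3·643.9876/(144)·0.9158^1·0.4017^7 = -0.006915
d^4_{0,1}(0.8268) = +0.970324 -1.120373 +0.215604 -0.006915 = +0.058640
|D^4_{0,1}|² = |d^4_{0,1}(β)|² = (+0.058640)² = 0.003439 (the z-rotation phases have unit modulus)

P=0.0034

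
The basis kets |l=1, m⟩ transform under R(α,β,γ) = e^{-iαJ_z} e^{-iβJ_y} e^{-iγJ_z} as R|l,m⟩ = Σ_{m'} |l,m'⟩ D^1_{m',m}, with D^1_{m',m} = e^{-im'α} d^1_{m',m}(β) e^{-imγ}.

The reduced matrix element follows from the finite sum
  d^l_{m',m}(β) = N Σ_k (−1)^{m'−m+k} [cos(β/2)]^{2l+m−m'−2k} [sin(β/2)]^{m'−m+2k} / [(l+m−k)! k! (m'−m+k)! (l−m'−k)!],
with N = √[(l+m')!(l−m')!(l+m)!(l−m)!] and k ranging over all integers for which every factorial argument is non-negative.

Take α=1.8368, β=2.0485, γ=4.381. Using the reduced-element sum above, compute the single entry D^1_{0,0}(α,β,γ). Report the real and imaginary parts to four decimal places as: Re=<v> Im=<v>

Re=-0.4597 Im=0.0000

Split into d^1_{0,0}(β=2.0485) × two z-phases.
Half-angle: c=0.519740, s=0.854325. N=√(1·1·1·1)=1.000000
k: max(0,(0)−(0))=0 … min(1+(0),1−(0))=1
  k=0: (−1)^0·1.0000/(1)·0.5197^2·0.8543^0 = +0.270129
  k=1: (−1)^1·1.0000/(1)·0.5197^0·0.8543^2 = -0.729871
d^1_{0,0}(2.0485) = +0.270129 -0.729871 = -0.459741
Phases: e^{-i·(0)·1.8368}=+1.000000+0.000000i, e^{-i·(0)·4.3810}=+1.000000+0.000000i ⇒ D=-0.459741+0.000000i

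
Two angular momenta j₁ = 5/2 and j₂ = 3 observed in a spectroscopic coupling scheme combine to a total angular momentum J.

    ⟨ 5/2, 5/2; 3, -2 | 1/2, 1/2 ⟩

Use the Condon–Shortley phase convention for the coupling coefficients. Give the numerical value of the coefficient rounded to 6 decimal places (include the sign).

j₁+j₂−J=5  J+j₁−j₂=0  J−j₁+j₂=1  j₁+j₂+J+1=7
(j₁±m₁, j₂±m₂, J±M) = (5,0,1,5,1,0)
P² = 4800/7
sum k=0..0:
  [0] +1/120 = 1/120
S = 1/120
C² = P²·S² = 1/21 ; C = +0.218218

+√(1/21) = +0.218218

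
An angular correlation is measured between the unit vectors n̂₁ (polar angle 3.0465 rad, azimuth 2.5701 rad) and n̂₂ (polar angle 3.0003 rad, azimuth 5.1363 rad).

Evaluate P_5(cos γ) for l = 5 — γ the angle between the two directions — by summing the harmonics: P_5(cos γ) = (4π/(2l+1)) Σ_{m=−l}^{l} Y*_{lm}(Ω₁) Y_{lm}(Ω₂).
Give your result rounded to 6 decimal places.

Term-by-term m-sum for l=5 (normalisation 4π/11 = 1.142397):
  [-5]  conj(Y_{5,-5})(Ω₁) = +0.000003+0.000001i ; Y_{5,-5}(Ω₂) = +0.000022-0.000013i ; Δ = +0.000000-0.000000i
  [-4]  conj(Y_{5,-4})(Ω₁) = +0.000078+0.000090i ; Y_{5,-4}(Ω₂) = +0.000071+0.000567i ; Δ = -0.000000+0.000000i
  [-3]  conj(Y_{5,-3})(Ω₁) = +0.000336+0.002321i ; Y_{5,-3}(Ω₂) = -0.007221-0.002226i ; Δ = +0.000003-0.000018i
  [-2]  conj(Y_{5,-2})(Ω₁) = -0.012450+0.027304i ; Y_{5,-2}(Ω₂) = +0.042720-0.048416i ; Δ = +0.000790+0.001769i
  [-1]  conj(Y_{5,-1})(Ω₁) = -0.198212+0.127466i ; Y_{5,-1}(Ω₂) = +0.138269+0.306398i ; Δ = -0.066462-0.043107i
  [+0]  conj(Y_{5,0})(Ω₁) = -0.873195-0.000000i ; Y_{5,0}(Ω₂) = -0.800564+0.000000i ; Δ = +0.699048+0.000000i
  [+1]  conj(Y_{5,1})(Ω₁) = +0.198212+0.127466i ; Y_{5,1}(Ω₂) = -0.138269+0.306398i ; Δ = -0.066462+0.043107i
  [+2]  conj(Y_{5,2})(Ω₁) = -0.012450-0.027304i ; Y_{5,2}(Ω₂) = +0.042720+0.048416i ; Δ = +0.000790-0.001769i
  [+3]  conj(Y_{5,3})(Ω₁) = -0.000336+0.002321i ; Y_{5,3}(Ω₂) = +0.007221-0.002226i ; Δ = +0.000003+0.000018i
  [+4]  conj(Y_{5,4})(Ω₁) = +0.000078-0.000090i ; Y_{5,4}(Ω₂) = +0.000071-0.000567i ; Δ = -0.000000-0.000000i
  [+5]  conj(Y_{5,5})(Ω₁) = -0.000003+0.000001i ; Y_{5,5}(Ω₂) = -0.000022-0.000013i ; Δ = +0.000000+0.000000i
Σ over m = +0.567710+0.000000i; ×(4π/11) → +0.648550+0.000000i. Real part: 0.648550

0.648550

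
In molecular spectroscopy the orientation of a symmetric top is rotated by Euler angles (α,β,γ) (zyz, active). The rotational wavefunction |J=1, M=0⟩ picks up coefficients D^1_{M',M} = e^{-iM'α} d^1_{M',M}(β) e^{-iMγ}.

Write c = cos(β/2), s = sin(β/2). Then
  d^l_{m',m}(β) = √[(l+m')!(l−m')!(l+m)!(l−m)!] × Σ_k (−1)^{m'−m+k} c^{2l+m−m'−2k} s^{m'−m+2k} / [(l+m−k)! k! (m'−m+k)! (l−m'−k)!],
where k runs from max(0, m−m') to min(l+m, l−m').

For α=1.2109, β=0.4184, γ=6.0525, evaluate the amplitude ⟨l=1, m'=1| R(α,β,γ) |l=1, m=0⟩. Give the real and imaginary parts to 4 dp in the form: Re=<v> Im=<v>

D^1_{1,0}(1.2109,0.4184,6.0525) = e^{-i·1·1.2109}·d^1_{1,0}(0.4184)·e^{-i·0·6.0525}. Compute d first:
Half-angle: c=0.978197, s=0.207677. N=√(2·1·1·1)=1.414214
k: max(0,(0)−(1))=0 … min(1+(0),1−(1))=0
  k=0: (−1)^1·1.4142/(1)·0.9782^1·0.2077^1 = -0.287297
d^1_{1,0}(0.4184) = -0.287297
D = (+0.352177-0.935933i)·(-0.287297)·(+1.000000+0.000000i) = -0.101179+0.268891i

Re=-0.1012 Im=0.2689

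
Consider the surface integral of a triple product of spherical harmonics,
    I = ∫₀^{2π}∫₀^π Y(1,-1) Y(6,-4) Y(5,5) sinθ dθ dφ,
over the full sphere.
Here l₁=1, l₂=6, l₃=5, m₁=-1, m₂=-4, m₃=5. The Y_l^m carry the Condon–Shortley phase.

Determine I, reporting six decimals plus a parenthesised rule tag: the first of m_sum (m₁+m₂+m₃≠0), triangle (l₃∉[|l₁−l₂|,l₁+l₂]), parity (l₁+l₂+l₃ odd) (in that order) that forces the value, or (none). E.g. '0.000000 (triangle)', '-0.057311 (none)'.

0.040859 (none)

m-sum 0 ✓  L=12 even ✓  5≤5≤7 ✓
Π(2lᵢ+1) = 3×13×11 = 429
triangle coeff Δ(1,6,5) = 1/858
Σ_t [1,1]: t=1:−1/14400 = -1/14400
(3j)²=6/143 [(1 6 5; 0 0 0)], sign=+1
Σ_t [2,2]: t=2:+1/7257600 = 1/7257600
(3j)²=1/858 [(1 6 5; -1 -4 5)], sign=+1
⇒ 4πI² = 3/143
I = (+1)√(3/143/(4π)) = 0.04085899
No selection rule forces the value: the integral is nonzero (none).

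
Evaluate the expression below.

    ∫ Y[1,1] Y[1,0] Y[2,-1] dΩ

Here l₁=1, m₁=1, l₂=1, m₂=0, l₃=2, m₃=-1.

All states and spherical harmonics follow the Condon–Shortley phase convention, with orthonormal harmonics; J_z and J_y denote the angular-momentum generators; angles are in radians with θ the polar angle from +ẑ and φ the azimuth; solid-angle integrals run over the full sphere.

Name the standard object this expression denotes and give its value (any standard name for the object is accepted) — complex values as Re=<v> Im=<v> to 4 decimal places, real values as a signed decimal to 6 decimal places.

This is a Gaunt coefficient — the integral of a triple product of spherical harmonics over the sphere.
Checks pass: Σm=0; 4 even; l₃=2∈[0,2].
(2·1+1)(2·1+1)(2·2+1) = 45
Δ: 0! 2! 2! / 5! → 1/30
sum: t=0:+1/1 = 1/1
3j²(1 1 2; 0 0 0) = Δ·Π!·Σ² = 2/15  (sign +1)
sum: t=0:+1/2 = 1/2
3j²(1 1 2; 1 0 -1) = Δ·Π!·Σ² = 1/10  (sign -1)
combine: 4πI² = 45·2/15·1/10 = 3/5
take √, sign -1: I = -0.21850969

Gaunt coefficient, -0.218510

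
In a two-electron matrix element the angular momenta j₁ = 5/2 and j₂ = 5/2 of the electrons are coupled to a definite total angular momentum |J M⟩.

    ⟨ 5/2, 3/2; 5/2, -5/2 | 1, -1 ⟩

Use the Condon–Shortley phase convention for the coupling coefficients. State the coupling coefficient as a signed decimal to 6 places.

√[3·4!1!1!/7! · 4!1!0!5!0!2!] = √(576/7)
  +(−1)^0/∏(0,4,1,0,0,1)! = 1/24  (running 1/24)
⟨..|..⟩ = √(576/7)·(1/24) = +0.377964

+0.377964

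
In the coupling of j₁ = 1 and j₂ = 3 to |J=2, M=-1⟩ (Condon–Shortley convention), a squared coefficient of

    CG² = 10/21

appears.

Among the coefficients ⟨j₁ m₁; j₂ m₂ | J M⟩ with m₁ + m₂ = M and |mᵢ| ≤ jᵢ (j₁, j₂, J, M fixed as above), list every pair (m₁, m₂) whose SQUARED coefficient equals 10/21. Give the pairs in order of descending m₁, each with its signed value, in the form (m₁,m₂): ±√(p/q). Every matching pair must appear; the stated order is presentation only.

(1,-2): +√(10/21)

Admissible pairs with m₁+m₂ = M = -1: (-1,0), (0,-1), (1,-2)
  (m₁,m₂)=(1,-2): CG² = 10/21, CG = +√(10/21)   ← matches the target
  (m₁,m₂)=(0,-1): CG² = 8/21, CG = −√(8/21)
  (m₁,m₂)=(-1,0): CG² = 1/7, CG = +√(1/7)
Pairs with CG² = 10/21: (1,-2): +√(10/21)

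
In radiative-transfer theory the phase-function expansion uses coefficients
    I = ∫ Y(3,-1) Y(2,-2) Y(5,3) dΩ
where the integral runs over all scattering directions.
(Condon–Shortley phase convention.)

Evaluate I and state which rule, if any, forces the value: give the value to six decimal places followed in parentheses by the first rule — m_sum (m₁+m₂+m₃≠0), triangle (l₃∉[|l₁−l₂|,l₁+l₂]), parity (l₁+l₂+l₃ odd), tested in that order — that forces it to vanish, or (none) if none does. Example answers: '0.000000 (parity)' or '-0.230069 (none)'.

-0.200476 (none)

m-sum 0 ✓  L=10 even ✓  1≤5≤5 ✓
Π(2lᵢ+1) = 7×5×11 = 385
triangle coeff Δ(3,2,5) = 1/2310
Σ_t [0,0]: t=0:+1/144 = 1/144
(3j)²=10/231 [(3 2 5; 0 0 0)], sign=-1
Σ_t [0,0]: t=0:+1/1152 = 1/1152
(3j)²=1/33 [(3 2 5; -1 -2 3)], sign=+1
⇒ 4πI² = 50/99
I = (-1)√(50/99/(4π)) = -0.20047604
No selection rule forces the value: the integral is nonzero (none).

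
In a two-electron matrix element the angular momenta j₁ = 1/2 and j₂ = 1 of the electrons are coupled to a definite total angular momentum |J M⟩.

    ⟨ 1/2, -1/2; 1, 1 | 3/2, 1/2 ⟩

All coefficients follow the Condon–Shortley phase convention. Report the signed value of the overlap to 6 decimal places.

+0.577350  (= +√(1/3))

triangle: 0!·1!·2!/4! = 2/24
(j±m)!: 0!·1!·2!·0!·2!·1! = 4
prefactor² = (2J+1)·Δ·N² = 4/3
  k=0: +1/(0!·0!·1!·2!·0!·0!) = 1/2
Σ = 1/2  ⇒  CG² = 4/3·(1/2)² = 1/3
CG = +√(1/3) = +0.577350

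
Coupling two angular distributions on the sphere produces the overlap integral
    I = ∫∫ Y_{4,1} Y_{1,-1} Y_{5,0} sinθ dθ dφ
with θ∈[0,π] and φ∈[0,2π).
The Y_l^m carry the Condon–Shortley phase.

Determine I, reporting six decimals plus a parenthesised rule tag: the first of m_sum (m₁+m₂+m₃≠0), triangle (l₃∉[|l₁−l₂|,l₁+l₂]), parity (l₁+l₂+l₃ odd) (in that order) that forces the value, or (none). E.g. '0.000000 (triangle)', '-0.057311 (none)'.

0.155288 (none)

m-sum 0 ✓  L=10 even ✓  3≤5≤5 ✓
Π(2lᵢ+1) = 9×3×11 = 297
triangle coeff Δ(4,1,5) = 1/495
Σ_t [0,0]: t=0:+1/576 = 1/576
(3j)²=5/99 [(4 1 5; 0 0 0)], sign=-1
Σ_t [0,0]: t=0:+1/1440 = 1/1440
(3j)²=2/99 [(4 1 5; 1 -1 0)], sign=-1
⇒ 4πI² = 10/33
I = (+1)√(10/33/(4π)) = 0.15528807
No selection rule forces the value: the integral is nonzero (none).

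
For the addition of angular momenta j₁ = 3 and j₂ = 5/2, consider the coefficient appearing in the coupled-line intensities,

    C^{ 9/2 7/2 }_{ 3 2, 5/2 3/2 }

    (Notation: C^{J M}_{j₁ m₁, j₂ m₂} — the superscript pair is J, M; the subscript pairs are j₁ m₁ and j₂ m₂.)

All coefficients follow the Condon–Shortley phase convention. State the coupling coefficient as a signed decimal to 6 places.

+0.100504

triangle: 1!×5!×4!/11! = 2880/39916800
(j±m)!: 5!×1!×4!×1!×8!×1! = 116121600
prefactor² = (2J+1)×Δ×N² = 921600/11
  k=0: +1/(0!×1!×1!×4!×4!×0!) = 1/576
  k=1: −1/(1!×0!×0!×3!×5!×1!) = -1/720
Σ = 1/2880  ⇒  CG² = 921600/11×(1/2880)² = 1/99
CG = +√(1/99) = +0.100504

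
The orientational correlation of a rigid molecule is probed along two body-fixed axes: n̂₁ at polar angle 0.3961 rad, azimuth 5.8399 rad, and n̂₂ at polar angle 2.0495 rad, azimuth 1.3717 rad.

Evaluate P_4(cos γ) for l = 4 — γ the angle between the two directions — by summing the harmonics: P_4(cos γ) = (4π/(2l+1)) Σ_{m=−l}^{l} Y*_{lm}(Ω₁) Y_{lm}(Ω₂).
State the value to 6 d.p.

Expand P_4 via completeness: Σ_{m} conj(Y_{4,m}) at Ω₁ times Y_{4,m} at Ω₂ —
  m=-4: (-0.001971, -0.009606) × (0.192071, 0.196338) = (0.001508, -0.002232)  (running Σ = (0.001508, -0.002232))
  m=-3: (0.015825, -0.064406) × (0.226741, -0.333362) = (-0.017882, -0.019879)  (running Σ = (-0.016375, -0.022111))
  m=-2: (0.156054, -0.191319) × (-0.117880, -0.049588) = (-0.027883, 0.014814)  (running Σ = (-0.044258, -0.007297))
  m=-1: (0.449967, -0.213644) × (0.057948, -0.287198) = (-0.035284, -0.141610)  (running Σ = (-0.079541, -0.148907))
  m=0: (0.298441, -0.000000) × (-0.189322, 0.000000) = (-0.056501, 0.000000)  (running Σ = (-0.136043, -0.148907))
  m=1: (-0.449967, -0.213644) × (-0.057948, -0.287198) = (-0.035284, 0.141610)  (running Σ = (-0.171326, -0.007297))
  m=2: (0.156054, 0.191319) × (-0.117880, 0.049588) = (-0.027883, -0.014814)  (running Σ = (-0.199209, -0.022111))
  m=3: (-0.015825, -0.064406) × (-0.226741, -0.333362) = (-0.017882, 0.019879)  (running Σ = (-0.217091, -0.002232))
  m=4: (-0.001971, 0.009606) × (0.192071, -0.196338) = (0.001508, 0.002232)  (running Σ = (-0.215584, 0.000000))
Total Σ_m = (-0.215584, 0.000000). Multiply by 1.396263: (-0.301012, 0.000000). P_4(cos γ) = -0.301012

-0.301012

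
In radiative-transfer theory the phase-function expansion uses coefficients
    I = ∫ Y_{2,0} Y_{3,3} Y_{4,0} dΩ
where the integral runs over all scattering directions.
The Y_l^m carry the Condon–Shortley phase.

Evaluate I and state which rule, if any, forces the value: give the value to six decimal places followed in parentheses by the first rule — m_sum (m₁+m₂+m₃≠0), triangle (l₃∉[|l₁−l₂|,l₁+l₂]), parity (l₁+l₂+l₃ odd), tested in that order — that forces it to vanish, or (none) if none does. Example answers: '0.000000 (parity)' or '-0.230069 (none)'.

m-sum = 0 + 3 + 0 = 3 ≠ 0 ⇒ I = 0

0.000000 (m_sum)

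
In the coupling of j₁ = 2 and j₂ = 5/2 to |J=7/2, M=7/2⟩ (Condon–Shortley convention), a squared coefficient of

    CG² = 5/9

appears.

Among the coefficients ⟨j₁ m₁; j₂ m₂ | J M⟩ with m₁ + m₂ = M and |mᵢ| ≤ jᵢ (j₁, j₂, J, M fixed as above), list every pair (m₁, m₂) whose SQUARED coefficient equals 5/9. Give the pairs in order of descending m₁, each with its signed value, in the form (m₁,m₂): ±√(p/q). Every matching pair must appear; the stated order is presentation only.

Admissible pairs with m₁+m₂ = M = 7/2: (1,5/2), (2,3/2)
  (m₁,m₂)=(2,3/2): CG² = 4/9, CG = +√(4/9)
  (m₁,m₂)=(1,5/2): CG² = 5/9, CG = −√(5/9)   ← matches the target
Pairs with CG² = 5/9: (1,5/2): −√(5/9)

(1,5/2): −√(5/9)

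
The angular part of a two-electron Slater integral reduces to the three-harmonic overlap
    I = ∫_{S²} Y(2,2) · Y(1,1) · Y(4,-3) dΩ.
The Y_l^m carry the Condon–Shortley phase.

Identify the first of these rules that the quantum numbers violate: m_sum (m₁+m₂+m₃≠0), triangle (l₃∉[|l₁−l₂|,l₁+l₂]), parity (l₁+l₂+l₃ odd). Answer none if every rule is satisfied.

m₁+m₂+m₃ = 2 + 1 − 3 = 0  ✓
triangle: need |l₁−l₂| ≤ l₃ ≤ l₁+l₂ = [1,3]; l₃=4 is outside  ✗
parity: l₁+l₂+l₃ = 7 is odd

triangle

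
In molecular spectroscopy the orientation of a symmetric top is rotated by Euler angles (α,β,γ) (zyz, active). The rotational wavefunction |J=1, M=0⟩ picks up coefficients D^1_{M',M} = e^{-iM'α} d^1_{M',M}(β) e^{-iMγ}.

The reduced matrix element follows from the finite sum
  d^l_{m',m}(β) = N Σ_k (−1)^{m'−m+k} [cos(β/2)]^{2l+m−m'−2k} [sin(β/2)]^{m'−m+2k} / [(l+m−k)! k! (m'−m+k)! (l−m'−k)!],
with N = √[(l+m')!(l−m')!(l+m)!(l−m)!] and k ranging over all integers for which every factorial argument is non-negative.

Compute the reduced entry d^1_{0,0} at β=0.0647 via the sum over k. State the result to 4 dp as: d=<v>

d^1_{0,0}(β=0.0647) via the finite sum:
Half-angle: c=0.999477, s=0.032344. N=√(1·1·1·1)=1.000000
k∈{0,1} keeps every argument non-negative
  k=0: (−1)^0·1.0000/(1)·0.9995^2·0.0323^0 = +0.998954
  k=1: (−1)^1·1.0000/(1)·0.9995^0·0.0323^2 = -0.001046
d^1_{0,0}(0.0647) = +0.998954 -0.001046 = +0.997908

d=0.9979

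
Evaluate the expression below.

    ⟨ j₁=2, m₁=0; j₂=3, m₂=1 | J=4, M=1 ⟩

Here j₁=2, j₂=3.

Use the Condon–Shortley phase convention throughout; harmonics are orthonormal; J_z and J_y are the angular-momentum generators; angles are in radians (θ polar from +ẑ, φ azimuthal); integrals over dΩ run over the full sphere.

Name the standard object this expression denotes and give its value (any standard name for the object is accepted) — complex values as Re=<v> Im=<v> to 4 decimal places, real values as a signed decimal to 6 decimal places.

Clebsch–Gordan coefficient, −√(3/28) ≈ -0.327327

This is a Clebsch–Gordan (vector-coupling) coefficient.
√[9·1!3!5!/10! · 2!2!4!2!5!3!] = √(1728/7)
  +(−1)^0/∏(0,1,2,4,1,1)! = 1/48  (running 1/48)
  +(−1)^1/∏(1,0,1,3,2,2)! = -1/24  (running -1/48)
⟨..|..⟩ = √(1728/7)·(-1/48) = -0.327327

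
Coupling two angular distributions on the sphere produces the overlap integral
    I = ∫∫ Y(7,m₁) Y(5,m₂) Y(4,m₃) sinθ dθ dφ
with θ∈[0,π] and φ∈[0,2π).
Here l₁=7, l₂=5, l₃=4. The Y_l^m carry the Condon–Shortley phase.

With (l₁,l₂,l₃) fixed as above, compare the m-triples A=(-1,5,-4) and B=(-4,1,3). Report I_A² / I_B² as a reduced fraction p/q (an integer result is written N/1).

l's match ⇒ only the (l;m) 3-j factors differ between A and B.
A: triangle coeff Δ(7,5,4) = 1/6126120; Σ_t [8,8]: t=8:+1/58060800 = 1/58060800; (3j)²=1/4862 [(7 5 4; -1 5 -4)], sign=+1
B: triangle coeff Δ(7,5,4) = 1/6126120; Σ_t [5,6]: t=5:−1/518400 t=6:+1/345600 = 1/1036800; (3j)²=7/2210 [(7 5 4; -4 1 3)], sign=-1
I_A²/I_B² = (1/4862)/(7/2210) = 5/77

5/77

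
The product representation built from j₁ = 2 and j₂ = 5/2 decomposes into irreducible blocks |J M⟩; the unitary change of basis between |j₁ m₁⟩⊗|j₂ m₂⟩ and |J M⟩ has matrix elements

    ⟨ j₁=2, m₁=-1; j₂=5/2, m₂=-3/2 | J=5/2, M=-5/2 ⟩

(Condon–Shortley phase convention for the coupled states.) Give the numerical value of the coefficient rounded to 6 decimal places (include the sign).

√[6·2!2!3!/8! · 1!3!1!4!0!5!] = √(432/7)
  +(−1)^1/∏(1,1,2,0,0,3)! = -1/12  (running -1/12)
⟨..|..⟩ = √(432/7)·(-1/12) = -0.654654

-0.654654  (= −√(3/7))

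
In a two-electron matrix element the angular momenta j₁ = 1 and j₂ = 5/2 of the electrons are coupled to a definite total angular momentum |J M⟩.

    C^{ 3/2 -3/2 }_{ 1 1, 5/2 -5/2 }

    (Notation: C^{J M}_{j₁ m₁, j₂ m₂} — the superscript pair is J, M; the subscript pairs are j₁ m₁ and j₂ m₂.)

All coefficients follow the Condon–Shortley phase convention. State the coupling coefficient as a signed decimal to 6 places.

+0.816497  (= +√(2/3))

j₁+j₂−J=2  J+j₁−j₂=0  J−j₁+j₂=3  j₁+j₂+J+1=6
(j₁±m₁, j₂±m₂, J±M) = (2,0,0,5,0,3)
P² = 96
sum k=0..0:
  [0] +1/12 = 1/12
S = 1/12
C² = P²·S² = 2/3 ; C = +0.816497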